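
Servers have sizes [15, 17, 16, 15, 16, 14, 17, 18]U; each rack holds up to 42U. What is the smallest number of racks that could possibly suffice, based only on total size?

4 racks

Total size = 15 + 17 + 16 + 15 + 16 + 14 + 17 + 18 = 128U.
⌈128 / 42⌉ = 4.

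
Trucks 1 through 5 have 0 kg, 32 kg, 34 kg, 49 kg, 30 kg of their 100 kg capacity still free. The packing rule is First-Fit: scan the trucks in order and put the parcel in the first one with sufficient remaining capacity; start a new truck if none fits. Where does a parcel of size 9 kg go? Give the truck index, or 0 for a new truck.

2

Trucks with room: truck 2 (32 kg), truck 3 (34 kg), truck 4 (49 kg), truck 5 (30 kg).
The first with room is truck 2.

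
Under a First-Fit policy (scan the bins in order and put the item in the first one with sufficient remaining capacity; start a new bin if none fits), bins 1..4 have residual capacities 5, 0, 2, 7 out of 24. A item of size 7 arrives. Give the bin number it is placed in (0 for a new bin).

4

Bins with room: bin 4 (7).
The first with room is bin 4.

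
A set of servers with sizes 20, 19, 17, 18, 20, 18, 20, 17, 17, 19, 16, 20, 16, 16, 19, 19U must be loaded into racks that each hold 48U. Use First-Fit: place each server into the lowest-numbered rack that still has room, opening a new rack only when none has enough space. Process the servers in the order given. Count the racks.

Put 20U in rack 1; 28U remain.
Put 19U in rack 1; 9U remain.
Put 17U in rack 2; 31U remain.
Put 18U in rack 2; 13U remain.
Put 20U in rack 3; 28U remain.
Put 18U in rack 3; 10U remain.
Put 20U in rack 4; 28U remain.
Put 17U in rack 4; 11U remain.
Put 17U in rack 5; 31U remain.
Put 19U in rack 5; 12U remain.
Put 16U in rack 6; 32U remain.
Put 20U in rack 6; 12U remain.
Put 16U in rack 7; 32U remain.
Put 16U in rack 7; 16U remain.
Put 19U in rack 8; 29U remain.
Put 19U in rack 8; 10U remain.

8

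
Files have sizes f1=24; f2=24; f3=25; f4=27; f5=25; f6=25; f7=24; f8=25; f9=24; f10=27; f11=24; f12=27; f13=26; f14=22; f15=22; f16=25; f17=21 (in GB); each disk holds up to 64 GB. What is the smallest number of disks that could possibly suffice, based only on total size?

Total size = 24 + 24 + 25 + 27 + 25 + 25 + 24 + 25 + 24 + 27 + 24 + 27 + 26 + 22 + 22 + 25 + 21 = 417 GB.
⌈417 / 64⌉ = 7.

7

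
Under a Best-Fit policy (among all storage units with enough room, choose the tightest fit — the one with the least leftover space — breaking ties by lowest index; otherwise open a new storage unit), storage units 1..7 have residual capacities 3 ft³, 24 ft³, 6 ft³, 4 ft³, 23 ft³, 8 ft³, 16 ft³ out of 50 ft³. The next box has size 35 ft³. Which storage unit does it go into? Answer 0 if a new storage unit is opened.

No storage unit has ≥ 35 ft³ free, so a new storage unit is opened.

0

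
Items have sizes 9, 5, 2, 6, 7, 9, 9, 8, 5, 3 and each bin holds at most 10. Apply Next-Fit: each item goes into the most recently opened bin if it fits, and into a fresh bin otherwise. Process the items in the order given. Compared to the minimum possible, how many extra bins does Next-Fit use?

1

Next-Fit: [9] [5,2] [6] [7] [9] [9] [8] [5,3] → 8 bins.
Total size 63; any packing needs at least ⌈63/10⌉ = 7 bins.
An optimal packing achieves that bound: [9] [9] [9] [8,2] [7,3] [6] [5,5] → 7 bins.
Excess: 8 − 7 = 1.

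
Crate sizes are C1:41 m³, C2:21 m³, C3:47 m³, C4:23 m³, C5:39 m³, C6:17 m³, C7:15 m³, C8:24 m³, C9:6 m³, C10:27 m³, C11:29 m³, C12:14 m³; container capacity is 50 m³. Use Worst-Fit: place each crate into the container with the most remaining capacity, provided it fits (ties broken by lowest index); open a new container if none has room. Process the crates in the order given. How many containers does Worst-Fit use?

8 containers

C1 (41 m³) → container 1 (remaining 9 m³)
C2 (21 m³) → container 2 (remaining 29 m³)
C3 (47 m³) → container 3 (remaining 3 m³)
C4 (23 m³) → container 2 (remaining 6 m³)
C5 (39 m³) → container 4 (remaining 11 m³)
C6 (17 m³) → container 5 (remaining 33 m³)
C7 (15 m³) → container 5 (remaining 18 m³)
C8 (24 m³) → container 6 (remaining 26 m³)
C9 (6 m³) → container 6 (remaining 20 m³)
C10 (27 m³) → container 7 (remaining 23 m³)
C11 (29 m³) → container 8 (remaining 21 m³)
C12 (14 m³) → container 7 (remaining 9 m³)
Final containers: [41] [21,23] [47] [39] [17,15] [24,6] [27,14] [29].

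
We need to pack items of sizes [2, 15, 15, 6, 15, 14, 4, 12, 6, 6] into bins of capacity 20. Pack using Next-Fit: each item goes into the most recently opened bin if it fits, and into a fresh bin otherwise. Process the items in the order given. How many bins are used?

2 → bin 1 (remaining 18)
15 → bin 1 (remaining 3)
15 → bin 2 (remaining 5)
6 → bin 3 (remaining 14)
15 → bin 4 (remaining 5)
14 → bin 5 (remaining 6)
4 → bin 5 (remaining 2)
12 → bin 6 (remaining 8)
6 → bin 6 (remaining 2)
6 → bin 7 (remaining 14)
Final bins: [2,15] [15] [6] [15] [14,4] [12,6] [6].

7 bins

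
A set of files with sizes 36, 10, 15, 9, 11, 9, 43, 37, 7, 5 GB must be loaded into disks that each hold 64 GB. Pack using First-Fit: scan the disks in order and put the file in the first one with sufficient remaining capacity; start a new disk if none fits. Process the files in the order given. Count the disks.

4

36 GB → disk 1 (remaining 28 GB)
10 GB → disk 1 (remaining 18 GB)
15 GB → disk 1 (remaining 3 GB)
9 GB → disk 2 (remaining 55 GB)
11 GB → disk 2 (remaining 44 GB)
9 GB → disk 2 (remaining 35 GB)
43 GB → disk 3 (remaining 21 GB)
37 GB → disk 4 (remaining 27 GB)
7 GB → disk 2 (remaining 28 GB)
5 GB → disk 2 (remaining 23 GB)
Final disks: [36,10,15] [9,11,9,7,5] [43] [37].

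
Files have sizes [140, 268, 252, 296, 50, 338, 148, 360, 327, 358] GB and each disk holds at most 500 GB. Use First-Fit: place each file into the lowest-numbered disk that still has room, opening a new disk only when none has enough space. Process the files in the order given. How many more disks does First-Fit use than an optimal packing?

0

First-Fit: [140,268,50] [252,148] [296] [338] [360] [327] [358] → 7 disks.
7 files exceed 250 GB (half the capacity), and no two of those can share a disk, so at least 7 disks are needed.
So 7 is already optimal.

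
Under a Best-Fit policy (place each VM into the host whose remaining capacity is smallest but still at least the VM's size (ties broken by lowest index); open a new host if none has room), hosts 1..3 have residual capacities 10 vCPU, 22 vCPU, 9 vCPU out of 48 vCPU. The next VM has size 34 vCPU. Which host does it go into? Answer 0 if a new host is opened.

No host has ≥ 34 vCPU free, so a new host is opened.

0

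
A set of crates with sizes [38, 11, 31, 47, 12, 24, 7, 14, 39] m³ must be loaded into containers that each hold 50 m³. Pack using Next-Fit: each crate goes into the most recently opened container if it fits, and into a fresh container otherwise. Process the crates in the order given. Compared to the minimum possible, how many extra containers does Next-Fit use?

1

Next-Fit: [38,11] [31] [47] [12,24,7] [14] [39] → 6 containers.
Total size 223 m³; any packing needs at least ⌈223/50⌉ = 5 containers.
An optimal packing achieves that bound: [47] [39,11] [38,12] [31,14] [24,7] → 5 containers.
Excess: 6 − 5 = 1.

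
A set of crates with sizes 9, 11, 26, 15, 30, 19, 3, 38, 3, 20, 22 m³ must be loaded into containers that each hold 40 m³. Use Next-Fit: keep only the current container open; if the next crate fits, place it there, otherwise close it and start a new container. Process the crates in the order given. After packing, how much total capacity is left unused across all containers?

container 1: place 9 m³, 31 m³ left
container 1: place 11 m³, 20 m³ left
container 2: place 26 m³, 14 m³ left
container 3: place 15 m³, 25 m³ left
container 4: place 30 m³, 10 m³ left
container 5: place 19 m³, 21 m³ left
container 5: place 3 m³, 18 m³ left
container 6: place 38 m³, 2 m³ left
container 7: place 3 m³, 37 m³ left
container 7: place 20 m³, 17 m³ left
container 8: place 22 m³, 18 m³ left
8 containers × 40 m³ = 320 m³; used 196 m³; unused 124 m³.

124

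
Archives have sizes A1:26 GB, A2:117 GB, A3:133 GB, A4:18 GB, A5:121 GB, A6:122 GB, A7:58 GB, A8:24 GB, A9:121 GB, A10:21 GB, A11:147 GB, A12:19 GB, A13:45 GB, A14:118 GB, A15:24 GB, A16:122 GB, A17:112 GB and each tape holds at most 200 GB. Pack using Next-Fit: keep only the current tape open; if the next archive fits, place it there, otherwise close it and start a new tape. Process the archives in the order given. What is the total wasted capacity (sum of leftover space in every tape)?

Put A1 (26 GB) in tape 1; 174 GB remain.
Put A2 (117 GB) in tape 1; 57 GB remain.
Put A3 (133 GB) in tape 2; 67 GB remain.
Put A4 (18 GB) in tape 2; 49 GB remain.
Put A5 (121 GB) in tape 3; 79 GB remain.
Put A6 (122 GB) in tape 4; 78 GB remain.
Put A7 (58 GB) in tape 4; 20 GB remain.
Put A8 (24 GB) in tape 5; 176 GB remain.
Put A9 (121 GB) in tape 5; 55 GB remain.
Put A10 (21 GB) in tape 5; 34 GB remain.
Put A11 (147 GB) in tape 6; 53 GB remain.
Put A12 (19 GB) in tape 6; 34 GB remain.
Put A13 (45 GB) in tape 7; 155 GB remain.
Put A14 (118 GB) in tape 7; 37 GB remain.
Put A15 (24 GB) in tape 7; 13 GB remain.
Put A16 (122 GB) in tape 8; 78 GB remain.
Put A17 (112 GB) in tape 9; 88 GB remain.
9 tapes × 200 GB = 1800 GB; used 1348 GB; unused 452 GB.

452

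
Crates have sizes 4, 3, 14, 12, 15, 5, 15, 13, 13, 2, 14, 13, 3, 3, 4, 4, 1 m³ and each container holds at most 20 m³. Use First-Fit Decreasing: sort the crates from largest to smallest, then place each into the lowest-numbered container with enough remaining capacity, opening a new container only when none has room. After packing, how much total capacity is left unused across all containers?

22

Sorted descending: 15, 15, 14, 14, 13, 13, 13, 12, 5, 4, 4, 4, 3, 3, 3, 2, 1.
15 m³ → container 1 (remaining 5 m³)
15 m³ → container 2 (remaining 5 m³)
14 m³ → container 3 (remaining 6 m³)
14 m³ → container 4 (remaining 6 m³)
13 m³ → container 5 (remaining 7 m³)
13 m³ → container 6 (remaining 7 m³)
13 m³ → container 7 (remaining 7 m³)
12 m³ → container 8 (remaining 8 m³)
5 m³ → container 1 (remaining 0 m³)
4 m³ → container 2 (remaining 1 m³)
4 m³ → container 3 (remaining 2 m³)
4 m³ → container 4 (remaining 2 m³)
3 m³ → container 5 (remaining 4 m³)
3 m³ → container 5 (remaining 1 m³)
3 m³ → container 6 (remaining 4 m³)
2 m³ → container 3 (remaining 0 m³)
1 m³ → container 2 (remaining 0 m³)
8 containers × 20 m³ = 160 m³; used 138 m³; unused 22 m³.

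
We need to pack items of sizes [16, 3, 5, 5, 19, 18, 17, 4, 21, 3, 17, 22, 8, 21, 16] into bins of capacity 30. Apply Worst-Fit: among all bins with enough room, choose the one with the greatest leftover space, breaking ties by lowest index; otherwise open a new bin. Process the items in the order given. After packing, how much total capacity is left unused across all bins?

bin 1: place 16, 14 left
bin 1: place 3, 11 left
bin 1: place 5, 6 left
bin 1: place 5, 1 left
bin 2: place 19, 11 left
bin 3: place 18, 12 left
bin 4: place 17, 13 left
bin 4: place 4, 9 left
bin 5: place 21, 9 left
bin 3: place 3, 9 left
bin 6: place 17, 13 left
bin 7: place 22, 8 left
bin 6: place 8, 5 left
bin 8: place 21, 9 left
bin 9: place 16, 14 left
9 bins × 30 = 270; used 195; unused 75.

75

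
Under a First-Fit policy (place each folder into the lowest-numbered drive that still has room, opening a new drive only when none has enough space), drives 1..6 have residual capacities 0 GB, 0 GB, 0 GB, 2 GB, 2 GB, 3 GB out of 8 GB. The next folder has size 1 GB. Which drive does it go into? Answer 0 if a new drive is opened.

Drives with room: drive 4 (2 GB), drive 5 (2 GB), drive 6 (3 GB).
The first with room is drive 4.

4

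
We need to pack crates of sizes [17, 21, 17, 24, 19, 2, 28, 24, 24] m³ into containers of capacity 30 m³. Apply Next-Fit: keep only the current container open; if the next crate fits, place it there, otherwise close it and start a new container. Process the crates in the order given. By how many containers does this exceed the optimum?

Next-Fit: [17] [21] [17] [24] [19,2] [28] [24] [24] → 8 containers.
8 crates exceed 15 m³ (half the capacity), and no two of those can share a container, so at least 8 containers are needed.
So 8 is already optimal.

0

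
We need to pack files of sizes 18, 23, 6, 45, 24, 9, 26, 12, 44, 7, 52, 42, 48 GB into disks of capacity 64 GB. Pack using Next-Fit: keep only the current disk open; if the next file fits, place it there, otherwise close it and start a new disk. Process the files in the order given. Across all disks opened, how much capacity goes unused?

92

Put 18 GB in disk 1; 46 GB remain.
Put 23 GB in disk 1; 23 GB remain.
Put 6 GB in disk 1; 17 GB remain.
Put 45 GB in disk 2; 19 GB remain.
Put 24 GB in disk 3; 40 GB remain.
Put 9 GB in disk 3; 31 GB remain.
Put 26 GB in disk 3; 5 GB remain.
Put 12 GB in disk 4; 52 GB remain.
Put 44 GB in disk 4; 8 GB remain.
Put 7 GB in disk 4; 1 GB remain.
Put 52 GB in disk 5; 12 GB remain.
Put 42 GB in disk 6; 22 GB remain.
Put 48 GB in disk 7; 16 GB remain.
7 disks × 64 GB = 448 GB; used 356 GB; unused 92 GB.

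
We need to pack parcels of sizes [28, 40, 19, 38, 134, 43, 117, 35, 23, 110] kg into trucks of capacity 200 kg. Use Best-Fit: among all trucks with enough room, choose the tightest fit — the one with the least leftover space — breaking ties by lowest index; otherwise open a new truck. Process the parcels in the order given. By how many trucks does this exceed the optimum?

Best-Fit: [28,40,19,38,35] [134,43,23] [117] [110] → 4 trucks.
Total size 587 kg; any packing needs at least ⌈587/200⌉ = 3 trucks.
An optimal packing achieves that bound: [134,43,23] [117,40,38] [110,35,28,19] → 3 trucks.
Excess: 4 − 3 = 1.

1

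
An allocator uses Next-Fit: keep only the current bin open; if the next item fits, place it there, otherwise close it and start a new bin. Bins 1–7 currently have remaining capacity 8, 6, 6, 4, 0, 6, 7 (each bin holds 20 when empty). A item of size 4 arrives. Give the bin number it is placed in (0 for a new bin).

7

Next-Fit only looks at bin 7, which has 7 free.
4 fits there.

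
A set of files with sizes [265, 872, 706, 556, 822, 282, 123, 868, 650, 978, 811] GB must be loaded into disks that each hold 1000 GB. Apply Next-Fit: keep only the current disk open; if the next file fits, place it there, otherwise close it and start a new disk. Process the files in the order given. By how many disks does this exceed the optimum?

2

Next-Fit: [265] [872] [706] [556] [822] [282,123] [868] [650] [978] [811] → 10 disks.
8 files exceed 500 GB (half the capacity), and no two of those can share a disk, so at least 8 disks are needed.
An optimal packing achieves that bound: [978] [872,123] [868] [822] [811] [706,282] [650,265] [556] → 8 disks.
Excess: 10 − 8 = 2.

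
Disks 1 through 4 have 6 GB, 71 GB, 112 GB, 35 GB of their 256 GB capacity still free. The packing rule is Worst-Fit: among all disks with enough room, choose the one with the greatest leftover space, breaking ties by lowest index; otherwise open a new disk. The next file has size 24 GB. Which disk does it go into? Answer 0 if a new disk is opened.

Disks with room: disk 2 (71 GB), disk 3 (112 GB), disk 4 (35 GB).
Most room is disk 3 with 112 GB free.

3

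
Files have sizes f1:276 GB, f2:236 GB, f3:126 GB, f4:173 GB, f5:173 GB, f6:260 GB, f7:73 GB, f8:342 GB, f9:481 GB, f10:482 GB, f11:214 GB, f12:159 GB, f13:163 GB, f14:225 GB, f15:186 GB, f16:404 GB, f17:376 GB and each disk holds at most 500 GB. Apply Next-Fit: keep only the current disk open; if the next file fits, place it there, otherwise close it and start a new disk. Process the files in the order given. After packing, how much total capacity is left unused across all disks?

1651

disk 1: place f1 (276 GB), 224 GB left
disk 2: place f2 (236 GB), 264 GB left
disk 2: place f3 (126 GB), 138 GB left
disk 3: place f4 (173 GB), 327 GB left
disk 3: place f5 (173 GB), 154 GB left
disk 4: place f6 (260 GB), 240 GB left
disk 4: place f7 (73 GB), 167 GB left
disk 5: place f8 (342 GB), 158 GB left
disk 6: place f9 (481 GB), 19 GB left
disk 7: place f10 (482 GB), 18 GB left
disk 8: place f11 (214 GB), 286 GB left
disk 8: place f12 (159 GB), 127 GB left
disk 9: place f13 (163 GB), 337 GB left
disk 9: place f14 (225 GB), 112 GB left
disk 10: place f15 (186 GB), 314 GB left
disk 11: place f16 (404 GB), 96 GB left
disk 12: place f17 (376 GB), 124 GB left
12 disks × 500 GB = 6000 GB; used 4349 GB; unused 1651 GB.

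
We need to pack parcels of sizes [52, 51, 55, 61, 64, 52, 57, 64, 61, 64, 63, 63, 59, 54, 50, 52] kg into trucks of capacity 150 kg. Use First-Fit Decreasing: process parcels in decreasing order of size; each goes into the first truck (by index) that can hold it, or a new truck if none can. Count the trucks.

Sorted descending: 64, 64, 64, 63, 63, 61, 61, 59, 57, 55, 54, 52, 52, 52, 51, 50.
Put 64 kg in truck 1; 86 kg remain.
Put 64 kg in truck 1; 22 kg remain.
Put 64 kg in truck 2; 86 kg remain.
Put 63 kg in truck 2; 23 kg remain.
Put 63 kg in truck 3; 87 kg remain.
Put 61 kg in truck 3; 26 kg remain.
Put 61 kg in truck 4; 89 kg remain.
Put 59 kg in truck 4; 30 kg remain.
Put 57 kg in truck 5; 93 kg remain.
Put 55 kg in truck 5; 38 kg remain.
Put 54 kg in truck 6; 96 kg remain.
Put 52 kg in truck 6; 44 kg remain.
Put 52 kg in truck 7; 98 kg remain.
Put 52 kg in truck 7; 46 kg remain.
Put 51 kg in truck 8; 99 kg remain.
Put 50 kg in truck 8; 49 kg remain.
Final trucks: [64,64] [64,63] [63,61] [61,59] [57,55] [54,52] [52,52] [51,50].

8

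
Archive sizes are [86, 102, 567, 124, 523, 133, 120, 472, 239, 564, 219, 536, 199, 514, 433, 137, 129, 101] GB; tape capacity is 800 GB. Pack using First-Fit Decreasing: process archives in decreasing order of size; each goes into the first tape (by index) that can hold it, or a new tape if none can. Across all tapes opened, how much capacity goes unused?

402

Sorted descending: 567, 564, 536, 523, 514, 472, 433, 239, 219, 199, 137, 133, 129, 124, 120, 102, 101, 86.
Put 567 GB in tape 1; 233 GB remain.
Put 564 GB in tape 2; 236 GB remain.
Put 536 GB in tape 3; 264 GB remain.
Put 523 GB in tape 4; 277 GB remain.
Put 514 GB in tape 5; 286 GB remain.
Put 472 GB in tape 6; 328 GB remain.
Put 433 GB in tape 7; 367 GB remain.
Put 239 GB in tape 3; 25 GB remain.
Put 219 GB in tape 1; 14 GB remain.
Put 199 GB in tape 2; 37 GB remain.
Put 137 GB in tape 4; 140 GB remain.
Put 133 GB in tape 4; 7 GB remain.
Put 129 GB in tape 5; 157 GB remain.
Put 124 GB in tape 5; 33 GB remain.
Put 120 GB in tape 6; 208 GB remain.
Put 102 GB in tape 6; 106 GB remain.
Put 101 GB in tape 6; 5 GB remain.
Put 86 GB in tape 7; 281 GB remain.
7 tapes × 800 GB = 5600 GB; used 5198 GB; unused 402 GB.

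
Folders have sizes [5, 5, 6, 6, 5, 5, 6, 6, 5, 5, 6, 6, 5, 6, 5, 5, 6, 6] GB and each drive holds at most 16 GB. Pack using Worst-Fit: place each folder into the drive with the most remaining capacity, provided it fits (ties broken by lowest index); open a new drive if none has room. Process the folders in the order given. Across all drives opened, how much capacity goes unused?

13

Put 5 GB in drive 1; 11 GB remain.
Put 5 GB in drive 1; 6 GB remain.
Put 6 GB in drive 1; 0 GB remain.
Put 6 GB in drive 2; 10 GB remain.
Put 5 GB in drive 2; 5 GB remain.
Put 5 GB in drive 2; 0 GB remain.
Put 6 GB in drive 3; 10 GB remain.
Put 6 GB in drive 3; 4 GB remain.
Put 5 GB in drive 4; 11 GB remain.
Put 5 GB in drive 4; 6 GB remain.
Put 6 GB in drive 4; 0 GB remain.
Put 6 GB in drive 5; 10 GB remain.
Put 5 GB in drive 5; 5 GB remain.
Put 6 GB in drive 6; 10 GB remain.
Put 5 GB in drive 6; 5 GB remain.
Put 5 GB in drive 5; 0 GB remain.
Put 6 GB in drive 7; 10 GB remain.
Put 6 GB in drive 7; 4 GB remain.
7 drives × 16 GB = 112 GB; used 99 GB; unused 13 GB.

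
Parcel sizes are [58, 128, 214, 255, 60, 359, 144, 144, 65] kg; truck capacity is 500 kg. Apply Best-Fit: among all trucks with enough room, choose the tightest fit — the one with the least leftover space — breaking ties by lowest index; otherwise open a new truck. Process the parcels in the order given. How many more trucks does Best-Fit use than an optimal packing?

1

Best-Fit: [58,128,214,60] [255,144,65] [359] [144] → 4 trucks.
Total size 1427 kg; any packing needs at least ⌈1427/500⌉ = 3 trucks.
An optimal packing achieves that bound: [359,128] [255,214] [144,144,65,60,58] → 3 trucks.
Excess: 4 − 3 = 1.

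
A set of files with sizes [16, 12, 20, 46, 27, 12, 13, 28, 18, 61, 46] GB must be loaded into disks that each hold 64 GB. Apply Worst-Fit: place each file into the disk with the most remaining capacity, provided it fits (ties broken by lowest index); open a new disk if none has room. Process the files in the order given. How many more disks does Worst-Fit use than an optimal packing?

1

Worst-Fit: [16,12,20] [46] [27,12,13] [28,18] [61] [46] → 6 disks.
Total size 299 GB; any packing needs at least ⌈299/64⌉ = 5 disks.
An optimal packing achieves that bound: [61] [46,18] [46,16] [28,27] [20,13,12,12] → 5 disks.
Excess: 6 − 5 = 1.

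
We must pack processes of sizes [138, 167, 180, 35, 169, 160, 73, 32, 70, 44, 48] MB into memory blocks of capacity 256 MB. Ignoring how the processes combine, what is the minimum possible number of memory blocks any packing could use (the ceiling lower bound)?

5

Total size = 138 + 167 + 180 + 35 + 169 + 160 + 73 + 32 + 70 + 44 + 48 = 1116 MB.
⌈1116 / 256⌉ = 5.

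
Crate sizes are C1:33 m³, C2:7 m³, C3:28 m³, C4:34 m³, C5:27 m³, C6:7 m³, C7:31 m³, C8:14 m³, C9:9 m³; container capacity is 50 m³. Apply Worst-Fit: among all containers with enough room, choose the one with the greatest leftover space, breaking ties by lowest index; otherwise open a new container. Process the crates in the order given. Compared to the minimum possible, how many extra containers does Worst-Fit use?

0

Worst-Fit: [33,7] [28,14] [34] [27,7] [31,9] → 5 containers.
5 crates exceed 25 m³ (half the capacity), and no two of those can share a container, so at least 5 containers are needed.
So 5 is already optimal.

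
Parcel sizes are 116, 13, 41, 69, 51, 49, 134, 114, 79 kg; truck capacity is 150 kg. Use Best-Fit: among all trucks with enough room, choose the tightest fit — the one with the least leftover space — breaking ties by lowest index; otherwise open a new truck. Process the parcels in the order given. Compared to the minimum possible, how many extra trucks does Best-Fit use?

Best-Fit: [116,13] [41,69] [51,49] [134] [114] [79] → 6 trucks.
Total size 666 kg; any packing needs at least ⌈666/150⌉ = 5 trucks.
An optimal packing achieves that bound: [134,13] [116] [114] [79,69] [51,49,41] → 5 trucks.
Excess: 6 − 5 = 1.

1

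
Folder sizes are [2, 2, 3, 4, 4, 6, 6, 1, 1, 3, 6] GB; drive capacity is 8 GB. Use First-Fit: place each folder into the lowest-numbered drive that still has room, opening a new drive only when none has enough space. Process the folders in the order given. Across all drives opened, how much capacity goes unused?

drive 1: place 2 GB, 6 GB left
drive 1: place 2 GB, 4 GB left
drive 1: place 3 GB, 1 GB left
drive 2: place 4 GB, 4 GB left
drive 2: place 4 GB, 0 GB left
drive 3: place 6 GB, 2 GB left
drive 4: place 6 GB, 2 GB left
drive 1: place 1 GB, 0 GB left
drive 3: place 1 GB, 1 GB left
drive 5: place 3 GB, 5 GB left
drive 6: place 6 GB, 2 GB left
6 drives × 8 GB = 48 GB; used 38 GB; unused 10 GB.

10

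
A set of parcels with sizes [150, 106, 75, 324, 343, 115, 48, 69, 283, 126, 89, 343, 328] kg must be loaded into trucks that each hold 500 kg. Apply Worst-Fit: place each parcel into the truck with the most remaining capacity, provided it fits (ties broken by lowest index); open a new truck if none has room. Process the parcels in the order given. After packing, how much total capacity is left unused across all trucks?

truck 1: place 150 kg, 350 kg left
truck 1: place 106 kg, 244 kg left
truck 1: place 75 kg, 169 kg left
truck 2: place 324 kg, 176 kg left
truck 3: place 343 kg, 157 kg left
truck 2: place 115 kg, 61 kg left
truck 1: place 48 kg, 121 kg left
truck 3: place 69 kg, 88 kg left
truck 4: place 283 kg, 217 kg left
truck 4: place 126 kg, 91 kg left
truck 1: place 89 kg, 32 kg left
truck 5: place 343 kg, 157 kg left
truck 6: place 328 kg, 172 kg left
6 trucks × 500 kg = 3000 kg; used 2399 kg; unused 601 kg.

601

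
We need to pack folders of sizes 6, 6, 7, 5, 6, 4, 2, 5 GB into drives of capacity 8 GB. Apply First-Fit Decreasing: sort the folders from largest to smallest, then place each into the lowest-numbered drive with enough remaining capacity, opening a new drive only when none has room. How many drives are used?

Sorted descending: 7, 6, 6, 6, 5, 5, 4, 2.
7 GB → drive 1 (remaining 1 GB)
6 GB → drive 2 (remaining 2 GB)
6 GB → drive 3 (remaining 2 GB)
6 GB → drive 4 (remaining 2 GB)
5 GB → drive 5 (remaining 3 GB)
5 GB → drive 6 (remaining 3 GB)
4 GB → drive 7 (remaining 4 GB)
2 GB → drive 2 (remaining 0 GB)
Final drives: [7] [6,2] [6] [6] [5] [5] [4].

7 drives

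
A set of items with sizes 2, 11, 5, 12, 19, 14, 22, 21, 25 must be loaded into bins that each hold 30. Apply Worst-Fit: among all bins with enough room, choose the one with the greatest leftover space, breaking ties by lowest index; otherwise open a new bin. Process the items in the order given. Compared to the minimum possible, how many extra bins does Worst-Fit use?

Worst-Fit: [2,11,5,12] [19] [14] [22] [21] [25] → 6 bins.
Total size 131; any packing needs at least ⌈131/30⌉ = 5 bins.
An optimal packing achieves that bound: [25,5] [22,2] [21] [19,11] [14,12] → 5 bins.
Excess: 6 − 5 = 1.

1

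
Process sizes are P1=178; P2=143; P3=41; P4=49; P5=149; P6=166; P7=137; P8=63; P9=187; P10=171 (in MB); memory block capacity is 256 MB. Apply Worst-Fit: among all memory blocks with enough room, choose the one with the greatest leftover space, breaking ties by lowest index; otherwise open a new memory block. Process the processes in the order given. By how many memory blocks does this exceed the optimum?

0

Worst-Fit: [178,49] [143,41] [149] [166] [137,63] [187] [171] → 7 memory blocks.
7 processes exceed 128 MB (half the capacity), and no two of those can share a memory block, so at least 7 memory blocks are needed.
So 7 is already optimal.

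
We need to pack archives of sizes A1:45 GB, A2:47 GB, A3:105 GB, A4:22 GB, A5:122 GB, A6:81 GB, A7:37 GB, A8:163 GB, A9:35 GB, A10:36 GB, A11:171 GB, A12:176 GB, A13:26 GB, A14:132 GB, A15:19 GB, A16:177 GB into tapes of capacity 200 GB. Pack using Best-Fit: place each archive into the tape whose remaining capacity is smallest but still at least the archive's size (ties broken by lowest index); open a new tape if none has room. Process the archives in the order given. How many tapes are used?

Put A1 (45 GB) in tape 1; 155 GB remain.
Put A2 (47 GB) in tape 1; 108 GB remain.
Put A3 (105 GB) in tape 1; 3 GB remain.
Put A4 (22 GB) in tape 2; 178 GB remain.
Put A5 (122 GB) in tape 2; 56 GB remain.
Put A6 (81 GB) in tape 3; 119 GB remain.
Put A7 (37 GB) in tape 2; 19 GB remain.
Put A8 (163 GB) in tape 4; 37 GB remain.
Put A9 (35 GB) in tape 4; 2 GB remain.
Put A10 (36 GB) in tape 3; 83 GB remain.
Put A11 (171 GB) in tape 5; 29 GB remain.
Put A12 (176 GB) in tape 6; 24 GB remain.
Put A13 (26 GB) in tape 5; 3 GB remain.
Put A14 (132 GB) in tape 7; 68 GB remain.
Put A15 (19 GB) in tape 2; 0 GB remain.
Put A16 (177 GB) in tape 8; 23 GB remain.

8 tapes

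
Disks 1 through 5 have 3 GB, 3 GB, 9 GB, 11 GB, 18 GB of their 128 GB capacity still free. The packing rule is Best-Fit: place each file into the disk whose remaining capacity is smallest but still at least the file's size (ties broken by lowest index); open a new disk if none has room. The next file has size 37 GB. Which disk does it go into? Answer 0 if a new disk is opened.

No disk has ≥ 37 GB free, so a new disk is opened.

0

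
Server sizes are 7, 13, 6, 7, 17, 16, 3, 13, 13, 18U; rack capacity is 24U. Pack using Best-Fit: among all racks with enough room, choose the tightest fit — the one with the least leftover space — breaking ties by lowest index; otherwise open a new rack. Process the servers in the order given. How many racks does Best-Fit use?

7

rack 1: place 7U, 17U left
rack 1: place 13U, 4U left
rack 2: place 6U, 18U left
rack 2: place 7U, 11U left
rack 3: place 17U, 7U left
rack 4: place 16U, 8U left
rack 1: place 3U, 1U left
rack 5: place 13U, 11U left
rack 6: place 13U, 11U left
rack 7: place 18U, 6U left
Final racks: [7,13,3] [6,7] [17] [16] [13] [13] [18].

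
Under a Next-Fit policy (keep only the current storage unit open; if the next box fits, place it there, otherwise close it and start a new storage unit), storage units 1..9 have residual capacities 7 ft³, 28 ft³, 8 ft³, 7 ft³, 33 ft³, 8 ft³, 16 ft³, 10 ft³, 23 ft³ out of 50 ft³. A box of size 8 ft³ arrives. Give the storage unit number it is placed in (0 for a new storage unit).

9

Next-Fit only looks at storage unit 9, which has 23 ft³ free.
8 ft³ fits there.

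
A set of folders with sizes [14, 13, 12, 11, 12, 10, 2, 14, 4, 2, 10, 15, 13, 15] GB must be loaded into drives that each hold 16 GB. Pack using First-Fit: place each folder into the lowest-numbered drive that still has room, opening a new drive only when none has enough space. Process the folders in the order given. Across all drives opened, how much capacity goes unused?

Put 14 GB in drive 1; 2 GB remain.
Put 13 GB in drive 2; 3 GB remain.
Put 12 GB in drive 3; 4 GB remain.
Put 11 GB in drive 4; 5 GB remain.
Put 12 GB in drive 5; 4 GB remain.
Put 10 GB in drive 6; 6 GB remain.
Put 2 GB in drive 1; 0 GB remain.
Put 14 GB in drive 7; 2 GB remain.
Put 4 GB in drive 3; 0 GB remain.
Put 2 GB in drive 2; 1 GB remain.
Put 10 GB in drive 8; 6 GB remain.
Put 15 GB in drive 9; 1 GB remain.
Put 13 GB in drive 10; 3 GB remain.
Put 15 GB in drive 11; 1 GB remain.
11 drives × 16 GB = 176 GB; used 147 GB; unused 29 GB.

29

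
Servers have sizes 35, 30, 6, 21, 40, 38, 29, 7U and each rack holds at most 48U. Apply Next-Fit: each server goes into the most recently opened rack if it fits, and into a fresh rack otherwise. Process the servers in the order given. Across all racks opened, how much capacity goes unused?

35U → rack 1 (remaining 13U)
30U → rack 2 (remaining 18U)
6U → rack 2 (remaining 12U)
21U → rack 3 (remaining 27U)
40U → rack 4 (remaining 8U)
38U → rack 5 (remaining 10U)
29U → rack 6 (remaining 19U)
7U → rack 6 (remaining 12U)
6 racks × 48U = 288U; used 206U; unused 82U.

82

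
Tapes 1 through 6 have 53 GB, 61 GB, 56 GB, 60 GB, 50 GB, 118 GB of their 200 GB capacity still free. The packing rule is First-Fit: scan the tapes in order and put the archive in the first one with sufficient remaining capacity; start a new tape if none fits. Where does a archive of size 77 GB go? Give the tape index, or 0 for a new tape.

Tapes with room: tape 6 (118 GB).
The first with room is tape 6.

6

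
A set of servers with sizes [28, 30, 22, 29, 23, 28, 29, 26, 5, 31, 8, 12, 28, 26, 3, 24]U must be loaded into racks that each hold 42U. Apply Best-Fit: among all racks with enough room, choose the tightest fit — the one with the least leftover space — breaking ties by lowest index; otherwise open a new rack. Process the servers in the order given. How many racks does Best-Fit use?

12

rack 1: place 28U, 14U left
rack 2: place 30U, 12U left
rack 3: place 22U, 20U left
rack 4: place 29U, 13U left
rack 5: place 23U, 19U left
rack 6: place 28U, 14U left
rack 7: place 29U, 13U left
rack 8: place 26U, 16U left
rack 2: place 5U, 7U left
rack 9: place 31U, 11U left
rack 9: place 8U, 3U left
rack 4: place 12U, 1U left
rack 10: place 28U, 14U left
rack 11: place 26U, 16U left
rack 9: place 3U, 0U left
rack 12: place 24U, 18U left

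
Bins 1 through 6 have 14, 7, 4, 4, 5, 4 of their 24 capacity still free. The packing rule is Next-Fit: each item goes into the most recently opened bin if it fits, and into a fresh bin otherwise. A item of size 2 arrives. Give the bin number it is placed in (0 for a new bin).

Next-Fit only looks at bin 6, which has 4 free.
2 fits there.

6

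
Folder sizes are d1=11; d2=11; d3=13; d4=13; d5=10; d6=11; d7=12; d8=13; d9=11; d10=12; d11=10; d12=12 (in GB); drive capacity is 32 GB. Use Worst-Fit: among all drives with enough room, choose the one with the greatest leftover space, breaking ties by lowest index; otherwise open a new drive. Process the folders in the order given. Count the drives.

d1 (11 GB) → drive 1 (remaining 21 GB)
d2 (11 GB) → drive 1 (remaining 10 GB)
d3 (13 GB) → drive 2 (remaining 19 GB)
d4 (13 GB) → drive 2 (remaining 6 GB)
d5 (10 GB) → drive 1 (remaining 0 GB)
d6 (11 GB) → drive 3 (remaining 21 GB)
d7 (12 GB) → drive 3 (remaining 9 GB)
d8 (13 GB) → drive 4 (remaining 19 GB)
d9 (11 GB) → drive 4 (remaining 8 GB)
d10 (12 GB) → drive 5 (remaining 20 GB)
d11 (10 GB) → drive 5 (remaining 10 GB)
d12 (12 GB) → drive 6 (remaining 20 GB)
Final drives: [11,11,10] [13,13] [11,12] [13,11] [12,10] [12].

6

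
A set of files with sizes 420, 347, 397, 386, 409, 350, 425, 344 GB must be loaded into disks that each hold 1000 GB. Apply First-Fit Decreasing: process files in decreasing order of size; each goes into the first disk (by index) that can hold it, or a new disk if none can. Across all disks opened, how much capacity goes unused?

922

Sorted descending: 425, 420, 409, 397, 386, 350, 347, 344.
425 GB → disk 1 (remaining 575 GB)
420 GB → disk 1 (remaining 155 GB)
409 GB → disk 2 (remaining 591 GB)
397 GB → disk 2 (remaining 194 GB)
386 GB → disk 3 (remaining 614 GB)
350 GB → disk 3 (remaining 264 GB)
347 GB → disk 4 (remaining 653 GB)
344 GB → disk 4 (remaining 309 GB)
4 disks × 1000 GB = 4000 GB; used 3078 GB; unused 922 GB.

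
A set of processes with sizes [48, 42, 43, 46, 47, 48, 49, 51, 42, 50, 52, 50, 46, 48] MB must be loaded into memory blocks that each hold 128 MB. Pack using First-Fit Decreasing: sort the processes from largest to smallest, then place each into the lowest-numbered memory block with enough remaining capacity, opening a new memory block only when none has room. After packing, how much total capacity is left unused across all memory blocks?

234

Sorted descending: 52, 51, 50, 50, 49, 48, 48, 48, 47, 46, 46, 43, 42, 42.
Put 52 MB in memory block 1; 76 MB remain.
Put 51 MB in memory block 1; 25 MB remain.
Put 50 MB in memory block 2; 78 MB remain.
Put 50 MB in memory block 2; 28 MB remain.
Put 49 MB in memory block 3; 79 MB remain.
Put 48 MB in memory block 3; 31 MB remain.
Put 48 MB in memory block 4; 80 MB remain.
Put 48 MB in memory block 4; 32 MB remain.
Put 47 MB in memory block 5; 81 MB remain.
Put 46 MB in memory block 5; 35 MB remain.
Put 46 MB in memory block 6; 82 MB remain.
Put 43 MB in memory block 6; 39 MB remain.
Put 42 MB in memory block 7; 86 MB remain.
Put 42 MB in memory block 7; 44 MB remain.
7 memory blocks × 128 MB = 896 MB; used 662 MB; unused 234 MB.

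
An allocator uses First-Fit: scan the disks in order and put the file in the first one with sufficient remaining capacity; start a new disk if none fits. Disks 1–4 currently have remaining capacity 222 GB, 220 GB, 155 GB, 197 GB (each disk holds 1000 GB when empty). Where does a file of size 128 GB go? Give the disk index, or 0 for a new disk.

Disks with room: disk 1 (222 GB), disk 2 (220 GB), disk 3 (155 GB), disk 4 (197 GB).
The first with room is disk 1.

1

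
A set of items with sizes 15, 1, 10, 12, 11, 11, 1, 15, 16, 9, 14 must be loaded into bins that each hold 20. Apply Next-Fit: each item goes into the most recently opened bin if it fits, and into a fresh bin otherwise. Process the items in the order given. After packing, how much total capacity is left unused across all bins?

65

Put 15 in bin 1; 5 remain.
Put 1 in bin 1; 4 remain.
Put 10 in bin 2; 10 remain.
Put 12 in bin 3; 8 remain.
Put 11 in bin 4; 9 remain.
Put 11 in bin 5; 9 remain.
Put 1 in bin 5; 8 remain.
Put 15 in bin 6; 5 remain.
Put 16 in bin 7; 4 remain.
Put 9 in bin 8; 11 remain.
Put 14 in bin 9; 6 remain.
9 bins × 20 = 180; used 115; unused 65.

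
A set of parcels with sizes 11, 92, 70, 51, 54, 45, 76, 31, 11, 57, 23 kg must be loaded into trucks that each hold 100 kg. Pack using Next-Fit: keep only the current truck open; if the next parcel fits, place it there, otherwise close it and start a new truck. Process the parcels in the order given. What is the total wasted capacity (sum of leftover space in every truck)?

279

11 kg → truck 1 (remaining 89 kg)
92 kg → truck 2 (remaining 8 kg)
70 kg → truck 3 (remaining 30 kg)
51 kg → truck 4 (remaining 49 kg)
54 kg → truck 5 (remaining 46 kg)
45 kg → truck 5 (remaining 1 kg)
76 kg → truck 6 (remaining 24 kg)
31 kg → truck 7 (remaining 69 kg)
11 kg → truck 7 (remaining 58 kg)
57 kg → truck 7 (remaining 1 kg)
23 kg → truck 8 (remaining 77 kg)
8 trucks × 100 kg = 800 kg; used 521 kg; unused 279 kg.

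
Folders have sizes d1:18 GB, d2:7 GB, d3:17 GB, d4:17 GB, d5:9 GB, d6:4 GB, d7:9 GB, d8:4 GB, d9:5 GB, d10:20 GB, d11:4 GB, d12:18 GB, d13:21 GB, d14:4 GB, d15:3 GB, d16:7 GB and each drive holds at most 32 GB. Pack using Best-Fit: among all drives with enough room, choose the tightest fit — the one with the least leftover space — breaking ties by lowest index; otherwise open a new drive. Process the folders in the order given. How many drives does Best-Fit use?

drive 1: place d1 (18 GB), 14 GB left
drive 1: place d2 (7 GB), 7 GB left
drive 2: place d3 (17 GB), 15 GB left
drive 3: place d4 (17 GB), 15 GB left
drive 2: place d5 (9 GB), 6 GB left
drive 2: place d6 (4 GB), 2 GB left
drive 3: place d7 (9 GB), 6 GB left
drive 3: place d8 (4 GB), 2 GB left
drive 1: place d9 (5 GB), 2 GB left
drive 4: place d10 (20 GB), 12 GB left
drive 4: place d11 (4 GB), 8 GB left
drive 5: place d12 (18 GB), 14 GB left
drive 6: place d13 (21 GB), 11 GB left
drive 4: place d14 (4 GB), 4 GB left
drive 4: place d15 (3 GB), 1 GB left
drive 6: place d16 (7 GB), 4 GB left
Final drives: [18,7,5] [17,9,4] [17,9,4] [20,4,4,3] [18] [21,7].

6 drives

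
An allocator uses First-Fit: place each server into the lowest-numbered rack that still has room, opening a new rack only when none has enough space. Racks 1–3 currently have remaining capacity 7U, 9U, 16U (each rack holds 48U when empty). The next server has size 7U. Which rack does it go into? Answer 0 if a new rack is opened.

1

Racks with room: rack 1 (7U), rack 2 (9U), rack 3 (16U).
The first with room is rack 1.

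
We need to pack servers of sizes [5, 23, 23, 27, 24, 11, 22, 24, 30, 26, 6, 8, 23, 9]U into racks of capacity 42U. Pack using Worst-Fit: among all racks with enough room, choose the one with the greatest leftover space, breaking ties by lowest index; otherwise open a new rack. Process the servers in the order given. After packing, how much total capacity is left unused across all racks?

117

Put 5U in rack 1; 37U remain.
Put 23U in rack 1; 14U remain.
Put 23U in rack 2; 19U remain.
Put 27U in rack 3; 15U remain.
Put 24U in rack 4; 18U remain.
Put 11U in rack 2; 8U remain.
Put 22U in rack 5; 20U remain.
Put 24U in rack 6; 18U remain.
Put 30U in rack 7; 12U remain.
Put 26U in rack 8; 16U remain.
Put 6U in rack 5; 14U remain.
Put 8U in rack 4; 10U remain.
Put 23U in rack 9; 19U remain.
Put 9U in rack 9; 10U remain.
9 racks × 42U = 378U; used 261U; unused 117U.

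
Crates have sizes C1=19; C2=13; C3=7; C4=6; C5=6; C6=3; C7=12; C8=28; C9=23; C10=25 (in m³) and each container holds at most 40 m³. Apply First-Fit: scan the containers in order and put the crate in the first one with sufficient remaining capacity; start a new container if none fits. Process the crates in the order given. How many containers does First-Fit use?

container 1: place C1 (19 m³), 21 m³ left
container 1: place C2 (13 m³), 8 m³ left
container 1: place C3 (7 m³), 1 m³ left
container 2: place C4 (6 m³), 34 m³ left
container 2: place C5 (6 m³), 28 m³ left
container 2: place C6 (3 m³), 25 m³ left
container 2: place C7 (12 m³), 13 m³ left
container 3: place C8 (28 m³), 12 m³ left
container 4: place C9 (23 m³), 17 m³ left
container 5: place C10 (25 m³), 15 m³ left
Final containers: [19,13,7] [6,6,3,12] [28] [23] [25].

5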